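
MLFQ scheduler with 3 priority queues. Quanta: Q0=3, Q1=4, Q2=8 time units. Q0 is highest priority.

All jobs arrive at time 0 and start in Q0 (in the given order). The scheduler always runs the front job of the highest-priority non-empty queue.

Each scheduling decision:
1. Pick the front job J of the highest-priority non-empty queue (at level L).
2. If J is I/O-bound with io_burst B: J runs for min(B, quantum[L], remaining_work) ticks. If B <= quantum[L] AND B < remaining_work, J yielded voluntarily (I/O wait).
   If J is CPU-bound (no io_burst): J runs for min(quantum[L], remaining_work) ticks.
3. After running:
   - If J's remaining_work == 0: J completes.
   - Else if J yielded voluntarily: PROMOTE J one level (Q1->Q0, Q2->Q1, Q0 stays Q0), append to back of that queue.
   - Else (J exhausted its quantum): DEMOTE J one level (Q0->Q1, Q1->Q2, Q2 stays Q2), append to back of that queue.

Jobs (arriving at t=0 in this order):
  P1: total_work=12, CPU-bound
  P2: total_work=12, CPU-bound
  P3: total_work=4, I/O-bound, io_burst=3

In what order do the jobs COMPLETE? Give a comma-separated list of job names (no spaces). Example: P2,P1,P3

t=0-3: P1@Q0 runs 3, rem=9, quantum used, demote→Q1. Q0=[P2,P3] Q1=[P1] Q2=[]
t=3-6: P2@Q0 runs 3, rem=9, quantum used, demote→Q1. Q0=[P3] Q1=[P1,P2] Q2=[]
t=6-9: P3@Q0 runs 3, rem=1, I/O yield, promote→Q0. Q0=[P3] Q1=[P1,P2] Q2=[]
t=9-10: P3@Q0 runs 1, rem=0, completes. Q0=[] Q1=[P1,P2] Q2=[]
t=10-14: P1@Q1 runs 4, rem=5, quantum used, demote→Q2. Q0=[] Q1=[P2] Q2=[P1]
t=14-18: P2@Q1 runs 4, rem=5, quantum used, demote→Q2. Q0=[] Q1=[] Q2=[P1,P2]
t=18-23: P1@Q2 runs 5, rem=0, completes. Q0=[] Q1=[] Q2=[P2]
t=23-28: P2@Q2 runs 5, rem=0, completes. Q0=[] Q1=[] Q2=[]

Answer: P3,P1,P2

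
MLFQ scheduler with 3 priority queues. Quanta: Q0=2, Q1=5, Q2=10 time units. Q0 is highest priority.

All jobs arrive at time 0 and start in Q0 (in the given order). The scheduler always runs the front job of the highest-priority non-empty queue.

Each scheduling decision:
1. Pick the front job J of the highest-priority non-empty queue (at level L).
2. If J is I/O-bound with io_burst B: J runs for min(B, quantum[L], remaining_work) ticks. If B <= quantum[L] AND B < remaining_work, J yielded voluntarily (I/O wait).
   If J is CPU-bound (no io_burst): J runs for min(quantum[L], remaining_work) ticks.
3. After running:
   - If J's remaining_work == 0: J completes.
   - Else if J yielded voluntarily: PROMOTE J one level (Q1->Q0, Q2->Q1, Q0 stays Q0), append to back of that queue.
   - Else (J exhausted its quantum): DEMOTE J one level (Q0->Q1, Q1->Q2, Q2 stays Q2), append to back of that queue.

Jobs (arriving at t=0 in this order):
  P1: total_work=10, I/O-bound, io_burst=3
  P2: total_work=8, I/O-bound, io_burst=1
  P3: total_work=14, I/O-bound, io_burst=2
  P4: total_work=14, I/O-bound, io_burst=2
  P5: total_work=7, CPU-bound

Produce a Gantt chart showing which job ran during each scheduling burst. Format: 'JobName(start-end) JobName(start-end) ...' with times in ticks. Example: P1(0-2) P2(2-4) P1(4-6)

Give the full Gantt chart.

t=0-2: P1@Q0 runs 2, rem=8, quantum used, demote→Q1. Q0=[P2,P3,P4,P5] Q1=[P1] Q2=[]
t=2-3: P2@Q0 runs 1, rem=7, I/O yield, promote→Q0. Q0=[P3,P4,P5,P2] Q1=[P1] Q2=[]
t=3-5: P3@Q0 runs 2, rem=12, I/O yield, promote→Q0. Q0=[P4,P5,P2,P3] Q1=[P1] Q2=[]
t=5-7: P4@Q0 runs 2, rem=12, I/O yield, promote→Q0. Q0=[P5,P2,P3,P4] Q1=[P1] Q2=[]
t=7-9: P5@Q0 runs 2, rem=5, quantum used, demote→Q1. Q0=[P2,P3,P4] Q1=[P1,P5] Q2=[]
t=9-10: P2@Q0 runs 1, rem=6, I/O yield, promote→Q0. Q0=[P3,P4,P2] Q1=[P1,P5] Q2=[]
t=10-12: P3@Q0 runs 2, rem=10, I/O yield, promote→Q0. Q0=[P4,P2,P3] Q1=[P1,P5] Q2=[]
t=12-14: P4@Q0 runs 2, rem=10, I/O yield, promote→Q0. Q0=[P2,P3,P4] Q1=[P1,P5] Q2=[]
t=14-15: P2@Q0 runs 1, rem=5, I/O yield, promote→Q0. Q0=[P3,P4,P2] Q1=[P1,P5] Q2=[]
t=15-17: P3@Q0 runs 2, rem=8, I/O yield, promote→Q0. Q0=[P4,P2,P3] Q1=[P1,P5] Q2=[]
t=17-19: P4@Q0 runs 2, rem=8, I/O yield, promote→Q0. Q0=[P2,P3,P4] Q1=[P1,P5] Q2=[]
t=19-20: P2@Q0 runs 1, rem=4, I/O yield, promote→Q0. Q0=[P3,P4,P2] Q1=[P1,P5] Q2=[]
t=20-22: P3@Q0 runs 2, rem=6, I/O yield, promote→Q0. Q0=[P4,P2,P3] Q1=[P1,P5] Q2=[]
t=22-24: P4@Q0 runs 2, rem=6, I/O yield, promote→Q0. Q0=[P2,P3,P4] Q1=[P1,P5] Q2=[]
t=24-25: P2@Q0 runs 1, rem=3, I/O yield, promote→Q0. Q0=[P3,P4,P2] Q1=[P1,P5] Q2=[]
t=25-27: P3@Q0 runs 2, rem=4, I/O yield, promote→Q0. Q0=[P4,P2,P3] Q1=[P1,P5] Q2=[]
t=27-29: P4@Q0 runs 2, rem=4, I/O yield, promote→Q0. Q0=[P2,P3,P4] Q1=[P1,P5] Q2=[]
t=29-30: P2@Q0 runs 1, rem=2, I/O yield, promote→Q0. Q0=[P3,P4,P2] Q1=[P1,P5] Q2=[]
t=30-32: P3@Q0 runs 2, rem=2, I/O yield, promote→Q0. Q0=[P4,P2,P3] Q1=[P1,P5] Q2=[]
t=32-34: P4@Q0 runs 2, rem=2, I/O yield, promote→Q0. Q0=[P2,P3,P4] Q1=[P1,P5] Q2=[]
t=34-35: P2@Q0 runs 1, rem=1, I/O yield, promote→Q0. Q0=[P3,P4,P2] Q1=[P1,P5] Q2=[]
t=35-37: P3@Q0 runs 2, rem=0, completes. Q0=[P4,P2] Q1=[P1,P5] Q2=[]
t=37-39: P4@Q0 runs 2, rem=0, completes. Q0=[P2] Q1=[P1,P5] Q2=[]
t=39-40: P2@Q0 runs 1, rem=0, completes. Q0=[] Q1=[P1,P5] Q2=[]
t=40-43: P1@Q1 runs 3, rem=5, I/O yield, promote→Q0. Q0=[P1] Q1=[P5] Q2=[]
t=43-45: P1@Q0 runs 2, rem=3, quantum used, demote→Q1. Q0=[] Q1=[P5,P1] Q2=[]
t=45-50: P5@Q1 runs 5, rem=0, completes. Q0=[] Q1=[P1] Q2=[]
t=50-53: P1@Q1 runs 3, rem=0, completes. Q0=[] Q1=[] Q2=[]

Answer: P1(0-2) P2(2-3) P3(3-5) P4(5-7) P5(7-9) P2(9-10) P3(10-12) P4(12-14) P2(14-15) P3(15-17) P4(17-19) P2(19-20) P3(20-22) P4(22-24) P2(24-25) P3(25-27) P4(27-29) P2(29-30) P3(30-32) P4(32-34) P2(34-35) P3(35-37) P4(37-39) P2(39-40) P1(40-43) P1(43-45) P5(45-50) P1(50-53)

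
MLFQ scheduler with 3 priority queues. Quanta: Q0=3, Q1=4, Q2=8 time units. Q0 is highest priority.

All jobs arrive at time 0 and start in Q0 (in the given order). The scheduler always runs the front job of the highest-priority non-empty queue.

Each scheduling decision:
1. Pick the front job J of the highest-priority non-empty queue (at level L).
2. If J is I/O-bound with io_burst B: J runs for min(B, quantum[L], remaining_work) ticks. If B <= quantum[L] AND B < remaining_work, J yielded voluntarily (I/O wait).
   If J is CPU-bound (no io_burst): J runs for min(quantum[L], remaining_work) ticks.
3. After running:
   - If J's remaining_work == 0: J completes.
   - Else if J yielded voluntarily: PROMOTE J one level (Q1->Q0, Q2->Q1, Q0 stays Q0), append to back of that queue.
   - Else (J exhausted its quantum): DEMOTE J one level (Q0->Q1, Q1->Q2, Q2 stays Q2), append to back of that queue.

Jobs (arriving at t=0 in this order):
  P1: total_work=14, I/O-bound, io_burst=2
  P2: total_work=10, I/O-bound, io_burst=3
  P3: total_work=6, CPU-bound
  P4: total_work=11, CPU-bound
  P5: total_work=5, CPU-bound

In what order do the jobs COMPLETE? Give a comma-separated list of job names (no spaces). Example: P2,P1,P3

t=0-2: P1@Q0 runs 2, rem=12, I/O yield, promote→Q0. Q0=[P2,P3,P4,P5,P1] Q1=[] Q2=[]
t=2-5: P2@Q0 runs 3, rem=7, I/O yield, promote→Q0. Q0=[P3,P4,P5,P1,P2] Q1=[] Q2=[]
t=5-8: P3@Q0 runs 3, rem=3, quantum used, demote→Q1. Q0=[P4,P5,P1,P2] Q1=[P3] Q2=[]
t=8-11: P4@Q0 runs 3, rem=8, quantum used, demote→Q1. Q0=[P5,P1,P2] Q1=[P3,P4] Q2=[]
t=11-14: P5@Q0 runs 3, rem=2, quantum used, demote→Q1. Q0=[P1,P2] Q1=[P3,P4,P5] Q2=[]
t=14-16: P1@Q0 runs 2, rem=10, I/O yield, promote→Q0. Q0=[P2,P1] Q1=[P3,P4,P5] Q2=[]
t=16-19: P2@Q0 runs 3, rem=4, I/O yield, promote→Q0. Q0=[P1,P2] Q1=[P3,P4,P5] Q2=[]
t=19-21: P1@Q0 runs 2, rem=8, I/O yield, promote→Q0. Q0=[P2,P1] Q1=[P3,P4,P5] Q2=[]
t=21-24: P2@Q0 runs 3, rem=1, I/O yield, promote→Q0. Q0=[P1,P2] Q1=[P3,P4,P5] Q2=[]
t=24-26: P1@Q0 runs 2, rem=6, I/O yield, promote→Q0. Q0=[P2,P1] Q1=[P3,P4,P5] Q2=[]
t=26-27: P2@Q0 runs 1, rem=0, completes. Q0=[P1] Q1=[P3,P4,P5] Q2=[]
t=27-29: P1@Q0 runs 2, rem=4, I/O yield, promote→Q0. Q0=[P1] Q1=[P3,P4,P5] Q2=[]
t=29-31: P1@Q0 runs 2, rem=2, I/O yield, promote→Q0. Q0=[P1] Q1=[P3,P4,P5] Q2=[]
t=31-33: P1@Q0 runs 2, rem=0, completes. Q0=[] Q1=[P3,P4,P5] Q2=[]
t=33-36: P3@Q1 runs 3, rem=0, completes. Q0=[] Q1=[P4,P5] Q2=[]
t=36-40: P4@Q1 runs 4, rem=4, quantum used, demote→Q2. Q0=[] Q1=[P5] Q2=[P4]
t=40-42: P5@Q1 runs 2, rem=0, completes. Q0=[] Q1=[] Q2=[P4]
t=42-46: P4@Q2 runs 4, rem=0, completes. Q0=[] Q1=[] Q2=[]

Answer: P2,P1,P3,P5,P4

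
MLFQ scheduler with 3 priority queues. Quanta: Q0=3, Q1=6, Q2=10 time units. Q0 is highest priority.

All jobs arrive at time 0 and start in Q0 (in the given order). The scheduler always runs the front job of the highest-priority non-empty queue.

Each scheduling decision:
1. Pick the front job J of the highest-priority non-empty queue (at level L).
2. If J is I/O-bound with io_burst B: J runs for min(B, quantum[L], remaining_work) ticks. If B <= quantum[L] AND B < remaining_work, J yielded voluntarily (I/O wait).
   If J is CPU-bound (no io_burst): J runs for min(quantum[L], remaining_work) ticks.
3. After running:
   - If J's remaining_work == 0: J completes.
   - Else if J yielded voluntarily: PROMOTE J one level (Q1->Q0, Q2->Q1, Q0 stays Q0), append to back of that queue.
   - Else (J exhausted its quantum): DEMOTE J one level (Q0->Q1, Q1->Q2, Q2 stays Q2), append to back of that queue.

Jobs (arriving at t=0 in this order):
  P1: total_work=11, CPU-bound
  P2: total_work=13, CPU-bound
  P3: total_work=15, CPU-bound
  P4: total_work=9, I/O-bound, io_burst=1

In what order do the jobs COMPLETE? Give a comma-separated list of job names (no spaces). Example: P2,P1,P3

Answer: P4,P1,P2,P3

Derivation:
t=0-3: P1@Q0 runs 3, rem=8, quantum used, demote→Q1. Q0=[P2,P3,P4] Q1=[P1] Q2=[]
t=3-6: P2@Q0 runs 3, rem=10, quantum used, demote→Q1. Q0=[P3,P4] Q1=[P1,P2] Q2=[]
t=6-9: P3@Q0 runs 3, rem=12, quantum used, demote→Q1. Q0=[P4] Q1=[P1,P2,P3] Q2=[]
t=9-10: P4@Q0 runs 1, rem=8, I/O yield, promote→Q0. Q0=[P4] Q1=[P1,P2,P3] Q2=[]
t=10-11: P4@Q0 runs 1, rem=7, I/O yield, promote→Q0. Q0=[P4] Q1=[P1,P2,P3] Q2=[]
t=11-12: P4@Q0 runs 1, rem=6, I/O yield, promote→Q0. Q0=[P4] Q1=[P1,P2,P3] Q2=[]
t=12-13: P4@Q0 runs 1, rem=5, I/O yield, promote→Q0. Q0=[P4] Q1=[P1,P2,P3] Q2=[]
t=13-14: P4@Q0 runs 1, rem=4, I/O yield, promote→Q0. Q0=[P4] Q1=[P1,P2,P3] Q2=[]
t=14-15: P4@Q0 runs 1, rem=3, I/O yield, promote→Q0. Q0=[P4] Q1=[P1,P2,P3] Q2=[]
t=15-16: P4@Q0 runs 1, rem=2, I/O yield, promote→Q0. Q0=[P4] Q1=[P1,P2,P3] Q2=[]
t=16-17: P4@Q0 runs 1, rem=1, I/O yield, promote→Q0. Q0=[P4] Q1=[P1,P2,P3] Q2=[]
t=17-18: P4@Q0 runs 1, rem=0, completes. Q0=[] Q1=[P1,P2,P3] Q2=[]
t=18-24: P1@Q1 runs 6, rem=2, quantum used, demote→Q2. Q0=[] Q1=[P2,P3] Q2=[P1]
t=24-30: P2@Q1 runs 6, rem=4, quantum used, demote→Q2. Q0=[] Q1=[P3] Q2=[P1,P2]
t=30-36: P3@Q1 runs 6, rem=6, quantum used, demote→Q2. Q0=[] Q1=[] Q2=[P1,P2,P3]
t=36-38: P1@Q2 runs 2, rem=0, completes. Q0=[] Q1=[] Q2=[P2,P3]
t=38-42: P2@Q2 runs 4, rem=0, completes. Q0=[] Q1=[] Q2=[P3]
t=42-48: P3@Q2 runs 6, rem=0, completes. Q0=[] Q1=[] Q2=[]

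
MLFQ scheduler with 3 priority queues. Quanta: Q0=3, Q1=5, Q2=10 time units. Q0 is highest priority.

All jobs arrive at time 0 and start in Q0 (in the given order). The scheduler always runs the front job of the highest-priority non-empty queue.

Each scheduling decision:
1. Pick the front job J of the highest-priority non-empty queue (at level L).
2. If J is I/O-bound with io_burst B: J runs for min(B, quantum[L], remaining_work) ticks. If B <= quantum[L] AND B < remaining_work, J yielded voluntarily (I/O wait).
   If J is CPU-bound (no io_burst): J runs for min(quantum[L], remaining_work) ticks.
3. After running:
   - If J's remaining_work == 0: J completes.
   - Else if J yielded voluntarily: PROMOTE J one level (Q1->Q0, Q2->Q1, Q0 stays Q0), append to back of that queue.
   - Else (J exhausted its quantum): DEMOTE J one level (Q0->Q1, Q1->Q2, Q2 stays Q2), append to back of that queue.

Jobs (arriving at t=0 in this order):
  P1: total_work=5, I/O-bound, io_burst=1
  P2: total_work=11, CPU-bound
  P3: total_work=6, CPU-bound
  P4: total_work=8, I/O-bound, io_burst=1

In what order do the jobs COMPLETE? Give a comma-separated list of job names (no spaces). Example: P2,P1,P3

t=0-1: P1@Q0 runs 1, rem=4, I/O yield, promote→Q0. Q0=[P2,P3,P4,P1] Q1=[] Q2=[]
t=1-4: P2@Q0 runs 3, rem=8, quantum used, demote→Q1. Q0=[P3,P4,P1] Q1=[P2] Q2=[]
t=4-7: P3@Q0 runs 3, rem=3, quantum used, demote→Q1. Q0=[P4,P1] Q1=[P2,P3] Q2=[]
t=7-8: P4@Q0 runs 1, rem=7, I/O yield, promote→Q0. Q0=[P1,P4] Q1=[P2,P3] Q2=[]
t=8-9: P1@Q0 runs 1, rem=3, I/O yield, promote→Q0. Q0=[P4,P1] Q1=[P2,P3] Q2=[]
t=9-10: P4@Q0 runs 1, rem=6, I/O yield, promote→Q0. Q0=[P1,P4] Q1=[P2,P3] Q2=[]
t=10-11: P1@Q0 runs 1, rem=2, I/O yield, promote→Q0. Q0=[P4,P1] Q1=[P2,P3] Q2=[]
t=11-12: P4@Q0 runs 1, rem=5, I/O yield, promote→Q0. Q0=[P1,P4] Q1=[P2,P3] Q2=[]
t=12-13: P1@Q0 runs 1, rem=1, I/O yield, promote→Q0. Q0=[P4,P1] Q1=[P2,P3] Q2=[]
t=13-14: P4@Q0 runs 1, rem=4, I/O yield, promote→Q0. Q0=[P1,P4] Q1=[P2,P3] Q2=[]
t=14-15: P1@Q0 runs 1, rem=0, completes. Q0=[P4] Q1=[P2,P3] Q2=[]
t=15-16: P4@Q0 runs 1, rem=3, I/O yield, promote→Q0. Q0=[P4] Q1=[P2,P3] Q2=[]
t=16-17: P4@Q0 runs 1, rem=2, I/O yield, promote→Q0. Q0=[P4] Q1=[P2,P3] Q2=[]
t=17-18: P4@Q0 runs 1, rem=1, I/O yield, promote→Q0. Q0=[P4] Q1=[P2,P3] Q2=[]
t=18-19: P4@Q0 runs 1, rem=0, completes. Q0=[] Q1=[P2,P3] Q2=[]
t=19-24: P2@Q1 runs 5, rem=3, quantum used, demote→Q2. Q0=[] Q1=[P3] Q2=[P2]
t=24-27: P3@Q1 runs 3, rem=0, completes. Q0=[] Q1=[] Q2=[P2]
t=27-30: P2@Q2 runs 3, rem=0, completes. Q0=[] Q1=[] Q2=[]

Answer: P1,P4,P3,P2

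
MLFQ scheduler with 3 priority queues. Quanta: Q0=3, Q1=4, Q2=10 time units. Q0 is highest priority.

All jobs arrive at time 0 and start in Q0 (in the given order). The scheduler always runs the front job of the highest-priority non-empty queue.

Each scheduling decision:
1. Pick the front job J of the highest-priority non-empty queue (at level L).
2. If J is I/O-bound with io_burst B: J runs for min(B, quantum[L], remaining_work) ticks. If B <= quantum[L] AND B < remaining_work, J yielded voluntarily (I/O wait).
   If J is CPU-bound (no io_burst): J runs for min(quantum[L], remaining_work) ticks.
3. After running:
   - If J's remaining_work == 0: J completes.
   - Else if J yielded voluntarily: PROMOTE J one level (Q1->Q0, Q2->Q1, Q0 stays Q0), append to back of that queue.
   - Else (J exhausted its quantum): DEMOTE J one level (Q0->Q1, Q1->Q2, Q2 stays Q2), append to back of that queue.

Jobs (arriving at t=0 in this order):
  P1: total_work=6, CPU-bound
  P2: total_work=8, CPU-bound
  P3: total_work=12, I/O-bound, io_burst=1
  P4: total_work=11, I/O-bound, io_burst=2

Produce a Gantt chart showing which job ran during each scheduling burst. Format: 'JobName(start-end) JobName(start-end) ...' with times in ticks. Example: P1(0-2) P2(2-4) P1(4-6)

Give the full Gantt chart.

t=0-3: P1@Q0 runs 3, rem=3, quantum used, demote→Q1. Q0=[P2,P3,P4] Q1=[P1] Q2=[]
t=3-6: P2@Q0 runs 3, rem=5, quantum used, demote→Q1. Q0=[P3,P4] Q1=[P1,P2] Q2=[]
t=6-7: P3@Q0 runs 1, rem=11, I/O yield, promote→Q0. Q0=[P4,P3] Q1=[P1,P2] Q2=[]
t=7-9: P4@Q0 runs 2, rem=9, I/O yield, promote→Q0. Q0=[P3,P4] Q1=[P1,P2] Q2=[]
t=9-10: P3@Q0 runs 1, rem=10, I/O yield, promote→Q0. Q0=[P4,P3] Q1=[P1,P2] Q2=[]
t=10-12: P4@Q0 runs 2, rem=7, I/O yield, promote→Q0. Q0=[P3,P4] Q1=[P1,P2] Q2=[]
t=12-13: P3@Q0 runs 1, rem=9, I/O yield, promote→Q0. Q0=[P4,P3] Q1=[P1,P2] Q2=[]
t=13-15: P4@Q0 runs 2, rem=5, I/O yield, promote→Q0. Q0=[P3,P4] Q1=[P1,P2] Q2=[]
t=15-16: P3@Q0 runs 1, rem=8, I/O yield, promote→Q0. Q0=[P4,P3] Q1=[P1,P2] Q2=[]
t=16-18: P4@Q0 runs 2, rem=3, I/O yield, promote→Q0. Q0=[P3,P4] Q1=[P1,P2] Q2=[]
t=18-19: P3@Q0 runs 1, rem=7, I/O yield, promote→Q0. Q0=[P4,P3] Q1=[P1,P2] Q2=[]
t=19-21: P4@Q0 runs 2, rem=1, I/O yield, promote→Q0. Q0=[P3,P4] Q1=[P1,P2] Q2=[]
t=21-22: P3@Q0 runs 1, rem=6, I/O yield, promote→Q0. Q0=[P4,P3] Q1=[P1,P2] Q2=[]
t=22-23: P4@Q0 runs 1, rem=0, completes. Q0=[P3] Q1=[P1,P2] Q2=[]
t=23-24: P3@Q0 runs 1, rem=5, I/O yield, promote→Q0. Q0=[P3] Q1=[P1,P2] Q2=[]
t=24-25: P3@Q0 runs 1, rem=4, I/O yield, promote→Q0. Q0=[P3] Q1=[P1,P2] Q2=[]
t=25-26: P3@Q0 runs 1, rem=3, I/O yield, promote→Q0. Q0=[P3] Q1=[P1,P2] Q2=[]
t=26-27: P3@Q0 runs 1, rem=2, I/O yield, promote→Q0. Q0=[P3] Q1=[P1,P2] Q2=[]
t=27-28: P3@Q0 runs 1, rem=1, I/O yield, promote→Q0. Q0=[P3] Q1=[P1,P2] Q2=[]
t=28-29: P3@Q0 runs 1, rem=0, completes. Q0=[] Q1=[P1,P2] Q2=[]
t=29-32: P1@Q1 runs 3, rem=0, completes. Q0=[] Q1=[P2] Q2=[]
t=32-36: P2@Q1 runs 4, rem=1, quantum used, demote→Q2. Q0=[] Q1=[] Q2=[P2]
t=36-37: P2@Q2 runs 1, rem=0, completes. Q0=[] Q1=[] Q2=[]

Answer: P1(0-3) P2(3-6) P3(6-7) P4(7-9) P3(9-10) P4(10-12) P3(12-13) P4(13-15) P3(15-16) P4(16-18) P3(18-19) P4(19-21) P3(21-22) P4(22-23) P3(23-24) P3(24-25) P3(25-26) P3(26-27) P3(27-28) P3(28-29) P1(29-32) P2(32-36) P2(36-37)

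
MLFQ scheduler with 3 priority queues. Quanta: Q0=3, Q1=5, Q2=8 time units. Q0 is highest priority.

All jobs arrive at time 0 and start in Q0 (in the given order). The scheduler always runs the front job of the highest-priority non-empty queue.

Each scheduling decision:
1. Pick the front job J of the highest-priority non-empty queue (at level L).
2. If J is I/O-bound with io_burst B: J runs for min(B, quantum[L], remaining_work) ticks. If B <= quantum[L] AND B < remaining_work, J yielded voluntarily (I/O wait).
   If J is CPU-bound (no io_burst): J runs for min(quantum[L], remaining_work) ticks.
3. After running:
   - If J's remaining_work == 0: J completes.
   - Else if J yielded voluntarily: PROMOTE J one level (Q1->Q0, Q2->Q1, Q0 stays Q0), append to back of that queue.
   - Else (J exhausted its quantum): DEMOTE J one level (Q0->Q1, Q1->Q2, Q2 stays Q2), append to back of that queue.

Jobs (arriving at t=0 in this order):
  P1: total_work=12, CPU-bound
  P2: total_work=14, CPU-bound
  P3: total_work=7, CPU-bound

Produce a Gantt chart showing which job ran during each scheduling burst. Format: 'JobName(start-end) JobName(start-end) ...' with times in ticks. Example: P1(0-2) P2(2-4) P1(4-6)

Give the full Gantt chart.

Answer: P1(0-3) P2(3-6) P3(6-9) P1(9-14) P2(14-19) P3(19-23) P1(23-27) P2(27-33)

Derivation:
t=0-3: P1@Q0 runs 3, rem=9, quantum used, demote→Q1. Q0=[P2,P3] Q1=[P1] Q2=[]
t=3-6: P2@Q0 runs 3, rem=11, quantum used, demote→Q1. Q0=[P3] Q1=[P1,P2] Q2=[]
t=6-9: P3@Q0 runs 3, rem=4, quantum used, demote→Q1. Q0=[] Q1=[P1,P2,P3] Q2=[]
t=9-14: P1@Q1 runs 5, rem=4, quantum used, demote→Q2. Q0=[] Q1=[P2,P3] Q2=[P1]
t=14-19: P2@Q1 runs 5, rem=6, quantum used, demote→Q2. Q0=[] Q1=[P3] Q2=[P1,P2]
t=19-23: P3@Q1 runs 4, rem=0, completes. Q0=[] Q1=[] Q2=[P1,P2]
t=23-27: P1@Q2 runs 4, rem=0, completes. Q0=[] Q1=[] Q2=[P2]
t=27-33: P2@Q2 runs 6, rem=0, completes. Q0=[] Q1=[] Q2=[]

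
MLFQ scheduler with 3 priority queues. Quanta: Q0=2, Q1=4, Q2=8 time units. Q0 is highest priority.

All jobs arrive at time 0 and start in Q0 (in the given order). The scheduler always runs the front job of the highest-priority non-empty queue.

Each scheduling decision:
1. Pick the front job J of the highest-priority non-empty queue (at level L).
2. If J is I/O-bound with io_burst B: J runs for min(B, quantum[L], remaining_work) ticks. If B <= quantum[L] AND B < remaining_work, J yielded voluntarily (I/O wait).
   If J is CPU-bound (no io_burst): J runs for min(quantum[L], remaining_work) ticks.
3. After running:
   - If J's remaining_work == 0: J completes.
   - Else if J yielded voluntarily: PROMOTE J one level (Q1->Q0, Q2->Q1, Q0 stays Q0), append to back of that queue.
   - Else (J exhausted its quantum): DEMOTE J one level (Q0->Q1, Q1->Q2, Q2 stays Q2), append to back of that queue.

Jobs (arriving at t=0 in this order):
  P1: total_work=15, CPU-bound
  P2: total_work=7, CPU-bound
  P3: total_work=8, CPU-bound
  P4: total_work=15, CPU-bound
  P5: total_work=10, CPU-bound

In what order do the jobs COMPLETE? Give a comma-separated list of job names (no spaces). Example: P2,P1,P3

Answer: P2,P3,P5,P1,P4

Derivation:
t=0-2: P1@Q0 runs 2, rem=13, quantum used, demote→Q1. Q0=[P2,P3,P4,P5] Q1=[P1] Q2=[]
t=2-4: P2@Q0 runs 2, rem=5, quantum used, demote→Q1. Q0=[P3,P4,P5] Q1=[P1,P2] Q2=[]
t=4-6: P3@Q0 runs 2, rem=6, quantum used, demote→Q1. Q0=[P4,P5] Q1=[P1,P2,P3] Q2=[]
t=6-8: P4@Q0 runs 2, rem=13, quantum used, demote→Q1. Q0=[P5] Q1=[P1,P2,P3,P4] Q2=[]
t=8-10: P5@Q0 runs 2, rem=8, quantum used, demote→Q1. Q0=[] Q1=[P1,P2,P3,P4,P5] Q2=[]
t=10-14: P1@Q1 runs 4, rem=9, quantum used, demote→Q2. Q0=[] Q1=[P2,P3,P4,P5] Q2=[P1]
t=14-18: P2@Q1 runs 4, rem=1, quantum used, demote→Q2. Q0=[] Q1=[P3,P4,P5] Q2=[P1,P2]
t=18-22: P3@Q1 runs 4, rem=2, quantum used, demote→Q2. Q0=[] Q1=[P4,P5] Q2=[P1,P2,P3]
t=22-26: P4@Q1 runs 4, rem=9, quantum used, demote→Q2. Q0=[] Q1=[P5] Q2=[P1,P2,P3,P4]
t=26-30: P5@Q1 runs 4, rem=4, quantum used, demote→Q2. Q0=[] Q1=[] Q2=[P1,P2,P3,P4,P5]
t=30-38: P1@Q2 runs 8, rem=1, quantum used, demote→Q2. Q0=[] Q1=[] Q2=[P2,P3,P4,P5,P1]
t=38-39: P2@Q2 runs 1, rem=0, completes. Q0=[] Q1=[] Q2=[P3,P4,P5,P1]
t=39-41: P3@Q2 runs 2, rem=0, completes. Q0=[] Q1=[] Q2=[P4,P5,P1]
t=41-49: P4@Q2 runs 8, rem=1, quantum used, demote→Q2. Q0=[] Q1=[] Q2=[P5,P1,P4]
t=49-53: P5@Q2 runs 4, rem=0, completes. Q0=[] Q1=[] Q2=[P1,P4]
t=53-54: P1@Q2 runs 1, rem=0, completes. Q0=[] Q1=[] Q2=[P4]
t=54-55: P4@Q2 runs 1, rem=0, completes. Q0=[] Q1=[] Q2=[]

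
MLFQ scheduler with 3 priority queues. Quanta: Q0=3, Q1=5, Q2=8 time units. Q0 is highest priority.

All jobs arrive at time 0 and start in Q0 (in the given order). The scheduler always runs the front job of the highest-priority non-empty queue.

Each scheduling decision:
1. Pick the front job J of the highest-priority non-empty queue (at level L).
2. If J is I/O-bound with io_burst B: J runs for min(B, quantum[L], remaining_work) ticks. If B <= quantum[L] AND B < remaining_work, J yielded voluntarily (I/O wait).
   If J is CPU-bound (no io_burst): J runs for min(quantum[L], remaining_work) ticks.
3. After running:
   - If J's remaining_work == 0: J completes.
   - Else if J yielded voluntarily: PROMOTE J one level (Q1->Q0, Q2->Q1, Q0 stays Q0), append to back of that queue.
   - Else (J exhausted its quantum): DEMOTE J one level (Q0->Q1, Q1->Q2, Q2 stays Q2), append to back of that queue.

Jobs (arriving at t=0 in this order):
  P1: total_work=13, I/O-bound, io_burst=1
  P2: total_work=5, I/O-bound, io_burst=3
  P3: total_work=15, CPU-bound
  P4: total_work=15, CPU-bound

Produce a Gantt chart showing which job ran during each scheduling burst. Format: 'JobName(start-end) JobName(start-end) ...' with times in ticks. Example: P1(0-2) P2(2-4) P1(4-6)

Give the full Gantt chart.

t=0-1: P1@Q0 runs 1, rem=12, I/O yield, promote→Q0. Q0=[P2,P3,P4,P1] Q1=[] Q2=[]
t=1-4: P2@Q0 runs 3, rem=2, I/O yield, promote→Q0. Q0=[P3,P4,P1,P2] Q1=[] Q2=[]
t=4-7: P3@Q0 runs 3, rem=12, quantum used, demote→Q1. Q0=[P4,P1,P2] Q1=[P3] Q2=[]
t=7-10: P4@Q0 runs 3, rem=12, quantum used, demote→Q1. Q0=[P1,P2] Q1=[P3,P4] Q2=[]
t=10-11: P1@Q0 runs 1, rem=11, I/O yield, promote→Q0. Q0=[P2,P1] Q1=[P3,P4] Q2=[]
t=11-13: P2@Q0 runs 2, rem=0, completes. Q0=[P1] Q1=[P3,P4] Q2=[]
t=13-14: P1@Q0 runs 1, rem=10, I/O yield, promote→Q0. Q0=[P1] Q1=[P3,P4] Q2=[]
t=14-15: P1@Q0 runs 1, rem=9, I/O yield, promote→Q0. Q0=[P1] Q1=[P3,P4] Q2=[]
t=15-16: P1@Q0 runs 1, rem=8, I/O yield, promote→Q0. Q0=[P1] Q1=[P3,P4] Q2=[]
t=16-17: P1@Q0 runs 1, rem=7, I/O yield, promote→Q0. Q0=[P1] Q1=[P3,P4] Q2=[]
t=17-18: P1@Q0 runs 1, rem=6, I/O yield, promote→Q0. Q0=[P1] Q1=[P3,P4] Q2=[]
t=18-19: P1@Q0 runs 1, rem=5, I/O yield, promote→Q0. Q0=[P1] Q1=[P3,P4] Q2=[]
t=19-20: P1@Q0 runs 1, rem=4, I/O yield, promote→Q0. Q0=[P1] Q1=[P3,P4] Q2=[]
t=20-21: P1@Q0 runs 1, rem=3, I/O yield, promote→Q0. Q0=[P1] Q1=[P3,P4] Q2=[]
t=21-22: P1@Q0 runs 1, rem=2, I/O yield, promote→Q0. Q0=[P1] Q1=[P3,P4] Q2=[]
t=22-23: P1@Q0 runs 1, rem=1, I/O yield, promote→Q0. Q0=[P1] Q1=[P3,P4] Q2=[]
t=23-24: P1@Q0 runs 1, rem=0, completes. Q0=[] Q1=[P3,P4] Q2=[]
t=24-29: P3@Q1 runs 5, rem=7, quantum used, demote→Q2. Q0=[] Q1=[P4] Q2=[P3]
t=29-34: P4@Q1 runs 5, rem=7, quantum used, demote→Q2. Q0=[] Q1=[] Q2=[P3,P4]
t=34-41: P3@Q2 runs 7, rem=0, completes. Q0=[] Q1=[] Q2=[P4]
t=41-48: P4@Q2 runs 7, rem=0, completes. Q0=[] Q1=[] Q2=[]

Answer: P1(0-1) P2(1-4) P3(4-7) P4(7-10) P1(10-11) P2(11-13) P1(13-14) P1(14-15) P1(15-16) P1(16-17) P1(17-18) P1(18-19) P1(19-20) P1(20-21) P1(21-22) P1(22-23) P1(23-24) P3(24-29) P4(29-34) P3(34-41) P4(41-48)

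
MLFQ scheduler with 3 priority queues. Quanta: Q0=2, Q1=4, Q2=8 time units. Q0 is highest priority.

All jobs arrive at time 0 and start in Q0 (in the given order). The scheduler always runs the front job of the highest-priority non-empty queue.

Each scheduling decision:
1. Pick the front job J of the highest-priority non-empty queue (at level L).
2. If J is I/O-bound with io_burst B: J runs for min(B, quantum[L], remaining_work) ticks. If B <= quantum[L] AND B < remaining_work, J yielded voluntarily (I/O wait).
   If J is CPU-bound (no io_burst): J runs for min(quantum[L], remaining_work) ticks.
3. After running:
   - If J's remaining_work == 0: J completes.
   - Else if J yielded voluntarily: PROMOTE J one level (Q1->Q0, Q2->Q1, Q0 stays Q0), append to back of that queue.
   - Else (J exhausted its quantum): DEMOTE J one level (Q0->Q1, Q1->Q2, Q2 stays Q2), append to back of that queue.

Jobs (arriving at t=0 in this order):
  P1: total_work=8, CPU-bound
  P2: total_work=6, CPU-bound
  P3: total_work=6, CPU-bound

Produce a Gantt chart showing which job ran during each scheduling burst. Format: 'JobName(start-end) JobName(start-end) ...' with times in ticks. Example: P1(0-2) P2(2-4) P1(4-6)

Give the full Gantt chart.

t=0-2: P1@Q0 runs 2, rem=6, quantum used, demote→Q1. Q0=[P2,P3] Q1=[P1] Q2=[]
t=2-4: P2@Q0 runs 2, rem=4, quantum used, demote→Q1. Q0=[P3] Q1=[P1,P2] Q2=[]
t=4-6: P3@Q0 runs 2, rem=4, quantum used, demote→Q1. Q0=[] Q1=[P1,P2,P3] Q2=[]
t=6-10: P1@Q1 runs 4, rem=2, quantum used, demote→Q2. Q0=[] Q1=[P2,P3] Q2=[P1]
t=10-14: P2@Q1 runs 4, rem=0, completes. Q0=[] Q1=[P3] Q2=[P1]
t=14-18: P3@Q1 runs 4, rem=0, completes. Q0=[] Q1=[] Q2=[P1]
t=18-20: P1@Q2 runs 2, rem=0, completes. Q0=[] Q1=[] Q2=[]

Answer: P1(0-2) P2(2-4) P3(4-6) P1(6-10) P2(10-14) P3(14-18) P1(18-20)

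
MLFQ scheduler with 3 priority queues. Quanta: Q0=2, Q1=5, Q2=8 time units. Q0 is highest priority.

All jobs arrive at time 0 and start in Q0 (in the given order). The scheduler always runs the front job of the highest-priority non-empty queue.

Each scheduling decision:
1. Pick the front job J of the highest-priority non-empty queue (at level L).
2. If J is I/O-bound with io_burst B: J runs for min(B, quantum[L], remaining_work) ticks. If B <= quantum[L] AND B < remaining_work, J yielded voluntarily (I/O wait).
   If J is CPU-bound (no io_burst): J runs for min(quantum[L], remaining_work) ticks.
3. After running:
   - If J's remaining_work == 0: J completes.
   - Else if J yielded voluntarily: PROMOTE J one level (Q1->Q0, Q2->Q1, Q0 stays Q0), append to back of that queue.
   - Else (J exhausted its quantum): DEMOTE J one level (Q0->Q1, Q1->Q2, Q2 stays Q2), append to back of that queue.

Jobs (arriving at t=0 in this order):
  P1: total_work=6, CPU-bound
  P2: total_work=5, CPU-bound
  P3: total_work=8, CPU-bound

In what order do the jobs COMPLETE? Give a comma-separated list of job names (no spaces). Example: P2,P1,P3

t=0-2: P1@Q0 runs 2, rem=4, quantum used, demote→Q1. Q0=[P2,P3] Q1=[P1] Q2=[]
t=2-4: P2@Q0 runs 2, rem=3, quantum used, demote→Q1. Q0=[P3] Q1=[P1,P2] Q2=[]
t=4-6: P3@Q0 runs 2, rem=6, quantum used, demote→Q1. Q0=[] Q1=[P1,P2,P3] Q2=[]
t=6-10: P1@Q1 runs 4, rem=0, completes. Q0=[] Q1=[P2,P3] Q2=[]
t=10-13: P2@Q1 runs 3, rem=0, completes. Q0=[] Q1=[P3] Q2=[]
t=13-18: P3@Q1 runs 5, rem=1, quantum used, demote→Q2. Q0=[] Q1=[] Q2=[P3]
t=18-19: P3@Q2 runs 1, rem=0, completes. Q0=[] Q1=[] Q2=[]

Answer: P1,P2,P3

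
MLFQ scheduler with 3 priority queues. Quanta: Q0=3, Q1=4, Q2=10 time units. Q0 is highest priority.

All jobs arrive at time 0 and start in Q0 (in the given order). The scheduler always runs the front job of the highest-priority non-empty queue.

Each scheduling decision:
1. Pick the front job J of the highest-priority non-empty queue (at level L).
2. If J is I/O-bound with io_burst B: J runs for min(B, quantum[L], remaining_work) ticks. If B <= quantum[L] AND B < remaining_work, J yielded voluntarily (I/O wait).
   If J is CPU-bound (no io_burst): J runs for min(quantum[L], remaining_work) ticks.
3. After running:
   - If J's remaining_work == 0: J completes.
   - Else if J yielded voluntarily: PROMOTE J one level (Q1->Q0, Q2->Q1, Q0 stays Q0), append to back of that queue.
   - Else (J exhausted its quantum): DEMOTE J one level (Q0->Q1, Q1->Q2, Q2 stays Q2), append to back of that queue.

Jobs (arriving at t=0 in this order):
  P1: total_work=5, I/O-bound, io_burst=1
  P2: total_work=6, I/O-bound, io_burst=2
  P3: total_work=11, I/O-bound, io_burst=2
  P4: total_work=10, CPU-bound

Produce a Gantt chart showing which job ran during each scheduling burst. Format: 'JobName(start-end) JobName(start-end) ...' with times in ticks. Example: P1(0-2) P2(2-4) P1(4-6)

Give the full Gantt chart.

Answer: P1(0-1) P2(1-3) P3(3-5) P4(5-8) P1(8-9) P2(9-11) P3(11-13) P1(13-14) P2(14-16) P3(16-18) P1(18-19) P3(19-21) P1(21-22) P3(22-24) P3(24-25) P4(25-29) P4(29-32)

Derivation:
t=0-1: P1@Q0 runs 1, rem=4, I/O yield, promote→Q0. Q0=[P2,P3,P4,P1] Q1=[] Q2=[]
t=1-3: P2@Q0 runs 2, rem=4, I/O yield, promote→Q0. Q0=[P3,P4,P1,P2] Q1=[] Q2=[]
t=3-5: P3@Q0 runs 2, rem=9, I/O yield, promote→Q0. Q0=[P4,P1,P2,P3] Q1=[] Q2=[]
t=5-8: P4@Q0 runs 3, rem=7, quantum used, demote→Q1. Q0=[P1,P2,P3] Q1=[P4] Q2=[]
t=8-9: P1@Q0 runs 1, rem=3, I/O yield, promote→Q0. Q0=[P2,P3,P1] Q1=[P4] Q2=[]
t=9-11: P2@Q0 runs 2, rem=2, I/O yield, promote→Q0. Q0=[P3,P1,P2] Q1=[P4] Q2=[]
t=11-13: P3@Q0 runs 2, rem=7, I/O yield, promote→Q0. Q0=[P1,P2,P3] Q1=[P4] Q2=[]
t=13-14: P1@Q0 runs 1, rem=2, I/O yield, promote→Q0. Q0=[P2,P3,P1] Q1=[P4] Q2=[]
t=14-16: P2@Q0 runs 2, rem=0, completes. Q0=[P3,P1] Q1=[P4] Q2=[]
t=16-18: P3@Q0 runs 2, rem=5, I/O yield, promote→Q0. Q0=[P1,P3] Q1=[P4] Q2=[]
t=18-19: P1@Q0 runs 1, rem=1, I/O yield, promote→Q0. Q0=[P3,P1] Q1=[P4] Q2=[]
t=19-21: P3@Q0 runs 2, rem=3, I/O yield, promote→Q0. Q0=[P1,P3] Q1=[P4] Q2=[]
t=21-22: P1@Q0 runs 1, rem=0, completes. Q0=[P3] Q1=[P4] Q2=[]
t=22-24: P3@Q0 runs 2, rem=1, I/O yield, promote→Q0. Q0=[P3] Q1=[P4] Q2=[]
t=24-25: P3@Q0 runs 1, rem=0, completes. Q0=[] Q1=[P4] Q2=[]
t=25-29: P4@Q1 runs 4, rem=3, quantum used, demote→Q2. Q0=[] Q1=[] Q2=[P4]
t=29-32: P4@Q2 runs 3, rem=0, completes. Q0=[] Q1=[] Q2=[]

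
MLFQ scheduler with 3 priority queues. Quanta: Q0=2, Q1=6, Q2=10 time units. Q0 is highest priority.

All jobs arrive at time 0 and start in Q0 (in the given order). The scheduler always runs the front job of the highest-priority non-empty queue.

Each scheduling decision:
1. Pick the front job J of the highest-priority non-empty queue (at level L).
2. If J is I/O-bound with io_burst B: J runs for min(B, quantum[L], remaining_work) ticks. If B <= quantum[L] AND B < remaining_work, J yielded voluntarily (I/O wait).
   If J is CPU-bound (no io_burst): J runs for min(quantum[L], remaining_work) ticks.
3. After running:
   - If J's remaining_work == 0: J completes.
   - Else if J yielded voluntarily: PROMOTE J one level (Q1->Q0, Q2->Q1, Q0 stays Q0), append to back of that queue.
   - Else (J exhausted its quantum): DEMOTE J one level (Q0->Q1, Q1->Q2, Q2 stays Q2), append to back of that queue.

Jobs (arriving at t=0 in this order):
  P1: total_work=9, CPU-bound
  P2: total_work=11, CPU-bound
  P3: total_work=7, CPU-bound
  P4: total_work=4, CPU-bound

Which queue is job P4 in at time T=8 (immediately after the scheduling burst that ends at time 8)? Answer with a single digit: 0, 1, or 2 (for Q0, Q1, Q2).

t=0-2: P1@Q0 runs 2, rem=7, quantum used, demote→Q1. Q0=[P2,P3,P4] Q1=[P1] Q2=[]
t=2-4: P2@Q0 runs 2, rem=9, quantum used, demote→Q1. Q0=[P3,P4] Q1=[P1,P2] Q2=[]
t=4-6: P3@Q0 runs 2, rem=5, quantum used, demote→Q1. Q0=[P4] Q1=[P1,P2,P3] Q2=[]
t=6-8: P4@Q0 runs 2, rem=2, quantum used, demote→Q1. Q0=[] Q1=[P1,P2,P3,P4] Q2=[]
t=8-14: P1@Q1 runs 6, rem=1, quantum used, demote→Q2. Q0=[] Q1=[P2,P3,P4] Q2=[P1]
t=14-20: P2@Q1 runs 6, rem=3, quantum used, demote→Q2. Q0=[] Q1=[P3,P4] Q2=[P1,P2]
t=20-25: P3@Q1 runs 5, rem=0, completes. Q0=[] Q1=[P4] Q2=[P1,P2]
t=25-27: P4@Q1 runs 2, rem=0, completes. Q0=[] Q1=[] Q2=[P1,P2]
t=27-28: P1@Q2 runs 1, rem=0, completes. Q0=[] Q1=[] Q2=[P2]
t=28-31: P2@Q2 runs 3, rem=0, completes. Q0=[] Q1=[] Q2=[]

Answer: 1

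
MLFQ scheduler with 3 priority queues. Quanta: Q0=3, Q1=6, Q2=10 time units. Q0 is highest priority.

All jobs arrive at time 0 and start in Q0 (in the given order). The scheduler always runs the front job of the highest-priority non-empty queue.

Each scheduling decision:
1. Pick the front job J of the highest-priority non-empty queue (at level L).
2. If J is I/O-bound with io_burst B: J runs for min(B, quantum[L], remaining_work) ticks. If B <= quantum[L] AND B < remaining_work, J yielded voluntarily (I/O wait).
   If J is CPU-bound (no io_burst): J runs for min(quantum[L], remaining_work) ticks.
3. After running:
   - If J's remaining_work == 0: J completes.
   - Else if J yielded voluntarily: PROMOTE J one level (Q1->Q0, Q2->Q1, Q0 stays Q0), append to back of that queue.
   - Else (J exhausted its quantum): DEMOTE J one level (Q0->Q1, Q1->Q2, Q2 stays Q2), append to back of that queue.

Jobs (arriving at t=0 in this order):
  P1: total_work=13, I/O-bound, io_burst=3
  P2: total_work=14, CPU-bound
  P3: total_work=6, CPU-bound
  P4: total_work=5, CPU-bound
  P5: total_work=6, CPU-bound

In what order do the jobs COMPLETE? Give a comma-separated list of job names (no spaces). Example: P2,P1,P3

Answer: P1,P3,P4,P5,P2

Derivation:
t=0-3: P1@Q0 runs 3, rem=10, I/O yield, promote→Q0. Q0=[P2,P3,P4,P5,P1] Q1=[] Q2=[]
t=3-6: P2@Q0 runs 3, rem=11, quantum used, demote→Q1. Q0=[P3,P4,P5,P1] Q1=[P2] Q2=[]
t=6-9: P3@Q0 runs 3, rem=3, quantum used, demote→Q1. Q0=[P4,P5,P1] Q1=[P2,P3] Q2=[]
t=9-12: P4@Q0 runs 3, rem=2, quantum used, demote→Q1. Q0=[P5,P1] Q1=[P2,P3,P4] Q2=[]
t=12-15: P5@Q0 runs 3, rem=3, quantum used, demote→Q1. Q0=[P1] Q1=[P2,P3,P4,P5] Q2=[]
t=15-18: P1@Q0 runs 3, rem=7, I/O yield, promote→Q0. Q0=[P1] Q1=[P2,P3,P4,P5] Q2=[]
t=18-21: P1@Q0 runs 3, rem=4, I/O yield, promote→Q0. Q0=[P1] Q1=[P2,P3,P4,P5] Q2=[]
t=21-24: P1@Q0 runs 3, rem=1, I/O yield, promote→Q0. Q0=[P1] Q1=[P2,P3,P4,P5] Q2=[]
t=24-25: P1@Q0 runs 1, rem=0, completes. Q0=[] Q1=[P2,P3,P4,P5] Q2=[]
t=25-31: P2@Q1 runs 6, rem=5, quantum used, demote→Q2. Q0=[] Q1=[P3,P4,P5] Q2=[P2]
t=31-34: P3@Q1 runs 3, rem=0, completes. Q0=[] Q1=[P4,P5] Q2=[P2]
t=34-36: P4@Q1 runs 2, rem=0, completes. Q0=[] Q1=[P5] Q2=[P2]
t=36-39: P5@Q1 runs 3, rem=0, completes. Q0=[] Q1=[] Q2=[P2]
t=39-44: P2@Q2 runs 5, rem=0, completes. Q0=[] Q1=[] Q2=[]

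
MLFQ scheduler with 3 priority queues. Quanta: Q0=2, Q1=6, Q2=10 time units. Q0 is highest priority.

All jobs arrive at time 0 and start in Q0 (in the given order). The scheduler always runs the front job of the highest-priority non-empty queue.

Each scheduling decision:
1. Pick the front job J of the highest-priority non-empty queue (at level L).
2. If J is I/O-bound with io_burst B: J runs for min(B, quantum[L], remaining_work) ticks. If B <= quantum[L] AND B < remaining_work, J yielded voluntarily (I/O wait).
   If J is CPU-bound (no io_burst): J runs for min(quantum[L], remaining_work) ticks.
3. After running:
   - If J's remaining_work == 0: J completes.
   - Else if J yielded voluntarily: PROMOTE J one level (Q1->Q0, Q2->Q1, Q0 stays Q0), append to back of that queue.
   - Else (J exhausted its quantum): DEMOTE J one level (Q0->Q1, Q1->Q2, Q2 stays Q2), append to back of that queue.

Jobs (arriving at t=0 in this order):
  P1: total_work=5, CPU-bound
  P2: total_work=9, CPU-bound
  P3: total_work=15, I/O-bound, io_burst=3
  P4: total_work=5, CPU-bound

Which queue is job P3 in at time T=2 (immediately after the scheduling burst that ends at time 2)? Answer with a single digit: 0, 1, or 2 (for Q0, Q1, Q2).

Answer: 0

Derivation:
t=0-2: P1@Q0 runs 2, rem=3, quantum used, demote→Q1. Q0=[P2,P3,P4] Q1=[P1] Q2=[]
t=2-4: P2@Q0 runs 2, rem=7, quantum used, demote→Q1. Q0=[P3,P4] Q1=[P1,P2] Q2=[]
t=4-6: P3@Q0 runs 2, rem=13, quantum used, demote→Q1. Q0=[P4] Q1=[P1,P2,P3] Q2=[]
t=6-8: P4@Q0 runs 2, rem=3, quantum used, demote→Q1. Q0=[] Q1=[P1,P2,P3,P4] Q2=[]
t=8-11: P1@Q1 runs 3, rem=0, completes. Q0=[] Q1=[P2,P3,P4] Q2=[]
t=11-17: P2@Q1 runs 6, rem=1, quantum used, demote→Q2. Q0=[] Q1=[P3,P4] Q2=[P2]
t=17-20: P3@Q1 runs 3, rem=10, I/O yield, promote→Q0. Q0=[P3] Q1=[P4] Q2=[P2]
t=20-22: P3@Q0 runs 2, rem=8, quantum used, demote→Q1. Q0=[] Q1=[P4,P3] Q2=[P2]
t=22-25: P4@Q1 runs 3, rem=0, completes. Q0=[] Q1=[P3] Q2=[P2]
t=25-28: P3@Q1 runs 3, rem=5, I/O yield, promote→Q0. Q0=[P3] Q1=[] Q2=[P2]
t=28-30: P3@Q0 runs 2, rem=3, quantum used, demote→Q1. Q0=[] Q1=[P3] Q2=[P2]
t=30-33: P3@Q1 runs 3, rem=0, completes. Q0=[] Q1=[] Q2=[P2]
t=33-34: P2@Q2 runs 1, rem=0, completes. Q0=[] Q1=[] Q2=[]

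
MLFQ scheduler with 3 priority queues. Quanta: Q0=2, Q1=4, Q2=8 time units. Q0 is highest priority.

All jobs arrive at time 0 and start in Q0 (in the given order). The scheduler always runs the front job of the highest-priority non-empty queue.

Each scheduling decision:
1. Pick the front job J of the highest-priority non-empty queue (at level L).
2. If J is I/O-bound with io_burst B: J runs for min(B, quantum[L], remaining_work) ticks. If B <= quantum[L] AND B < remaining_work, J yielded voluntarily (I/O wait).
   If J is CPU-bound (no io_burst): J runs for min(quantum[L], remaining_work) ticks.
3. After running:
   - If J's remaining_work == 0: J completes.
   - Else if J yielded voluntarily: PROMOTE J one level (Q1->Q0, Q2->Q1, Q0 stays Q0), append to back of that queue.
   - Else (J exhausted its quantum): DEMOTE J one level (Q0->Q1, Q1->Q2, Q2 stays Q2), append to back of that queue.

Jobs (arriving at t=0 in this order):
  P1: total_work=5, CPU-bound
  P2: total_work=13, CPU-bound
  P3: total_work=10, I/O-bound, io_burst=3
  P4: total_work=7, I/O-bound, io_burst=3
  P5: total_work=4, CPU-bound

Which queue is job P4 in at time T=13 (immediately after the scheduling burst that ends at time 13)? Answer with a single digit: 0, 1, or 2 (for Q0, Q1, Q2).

t=0-2: P1@Q0 runs 2, rem=3, quantum used, demote→Q1. Q0=[P2,P3,P4,P5] Q1=[P1] Q2=[]
t=2-4: P2@Q0 runs 2, rem=11, quantum used, demote→Q1. Q0=[P3,P4,P5] Q1=[P1,P2] Q2=[]
t=4-6: P3@Q0 runs 2, rem=8, quantum used, demote→Q1. Q0=[P4,P5] Q1=[P1,P2,P3] Q2=[]
t=6-8: P4@Q0 runs 2, rem=5, quantum used, demote→Q1. Q0=[P5] Q1=[P1,P2,P3,P4] Q2=[]
t=8-10: P5@Q0 runs 2, rem=2, quantum used, demote→Q1. Q0=[] Q1=[P1,P2,P3,P4,P5] Q2=[]
t=10-13: P1@Q1 runs 3, rem=0, completes. Q0=[] Q1=[P2,P3,P4,P5] Q2=[]
t=13-17: P2@Q1 runs 4, rem=7, quantum used, demote→Q2. Q0=[] Q1=[P3,P4,P5] Q2=[P2]
t=17-20: P3@Q1 runs 3, rem=5, I/O yield, promote→Q0. Q0=[P3] Q1=[P4,P5] Q2=[P2]
t=20-22: P3@Q0 runs 2, rem=3, quantum used, demote→Q1. Q0=[] Q1=[P4,P5,P3] Q2=[P2]
t=22-25: P4@Q1 runs 3, rem=2, I/O yield, promote→Q0. Q0=[P4] Q1=[P5,P3] Q2=[P2]
t=25-27: P4@Q0 runs 2, rem=0, completes. Q0=[] Q1=[P5,P3] Q2=[P2]
t=27-29: P5@Q1 runs 2, rem=0, completes. Q0=[] Q1=[P3] Q2=[P2]
t=29-32: P3@Q1 runs 3, rem=0, completes. Q0=[] Q1=[] Q2=[P2]
t=32-39: P2@Q2 runs 7, rem=0, completes. Q0=[] Q1=[] Q2=[]

Answer: 1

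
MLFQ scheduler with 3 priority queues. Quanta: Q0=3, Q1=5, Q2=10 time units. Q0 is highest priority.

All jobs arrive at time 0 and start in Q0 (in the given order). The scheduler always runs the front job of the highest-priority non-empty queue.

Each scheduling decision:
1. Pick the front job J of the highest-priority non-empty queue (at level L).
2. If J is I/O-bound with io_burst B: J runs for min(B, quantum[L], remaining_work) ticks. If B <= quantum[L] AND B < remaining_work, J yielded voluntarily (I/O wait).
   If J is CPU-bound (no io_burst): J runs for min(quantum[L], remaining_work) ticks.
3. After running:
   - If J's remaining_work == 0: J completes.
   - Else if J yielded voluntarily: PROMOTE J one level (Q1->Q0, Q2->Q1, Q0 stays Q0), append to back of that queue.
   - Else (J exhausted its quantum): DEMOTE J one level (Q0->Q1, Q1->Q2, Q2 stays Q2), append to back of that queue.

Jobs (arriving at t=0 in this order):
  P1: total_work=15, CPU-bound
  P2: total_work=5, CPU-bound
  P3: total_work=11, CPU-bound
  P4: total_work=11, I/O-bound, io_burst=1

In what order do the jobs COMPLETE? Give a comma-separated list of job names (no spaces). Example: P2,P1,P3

Answer: P4,P2,P1,P3

Derivation:
t=0-3: P1@Q0 runs 3, rem=12, quantum used, demote→Q1. Q0=[P2,P3,P4] Q1=[P1] Q2=[]
t=3-6: P2@Q0 runs 3, rem=2, quantum used, demote→Q1. Q0=[P3,P4] Q1=[P1,P2] Q2=[]
t=6-9: P3@Q0 runs 3, rem=8, quantum used, demote→Q1. Q0=[P4] Q1=[P1,P2,P3] Q2=[]
t=9-10: P4@Q0 runs 1, rem=10, I/O yield, promote→Q0. Q0=[P4] Q1=[P1,P2,P3] Q2=[]
t=10-11: P4@Q0 runs 1, rem=9, I/O yield, promote→Q0. Q0=[P4] Q1=[P1,P2,P3] Q2=[]
t=11-12: P4@Q0 runs 1, rem=8, I/O yield, promote→Q0. Q0=[P4] Q1=[P1,P2,P3] Q2=[]
t=12-13: P4@Q0 runs 1, rem=7, I/O yield, promote→Q0. Q0=[P4] Q1=[P1,P2,P3] Q2=[]
t=13-14: P4@Q0 runs 1, rem=6, I/O yield, promote→Q0. Q0=[P4] Q1=[P1,P2,P3] Q2=[]
t=14-15: P4@Q0 runs 1, rem=5, I/O yield, promote→Q0. Q0=[P4] Q1=[P1,P2,P3] Q2=[]
t=15-16: P4@Q0 runs 1, rem=4, I/O yield, promote→Q0. Q0=[P4] Q1=[P1,P2,P3] Q2=[]
t=16-17: P4@Q0 runs 1, rem=3, I/O yield, promote→Q0. Q0=[P4] Q1=[P1,P2,P3] Q2=[]
t=17-18: P4@Q0 runs 1, rem=2, I/O yield, promote→Q0. Q0=[P4] Q1=[P1,P2,P3] Q2=[]
t=18-19: P4@Q0 runs 1, rem=1, I/O yield, promote→Q0. Q0=[P4] Q1=[P1,P2,P3] Q2=[]
t=19-20: P4@Q0 runs 1, rem=0, completes. Q0=[] Q1=[P1,P2,P3] Q2=[]
t=20-25: P1@Q1 runs 5, rem=7, quantum used, demote→Q2. Q0=[] Q1=[P2,P3] Q2=[P1]
t=25-27: P2@Q1 runs 2, rem=0, completes. Q0=[] Q1=[P3] Q2=[P1]
t=27-32: P3@Q1 runs 5, rem=3, quantum used, demote→Q2. Q0=[] Q1=[] Q2=[P1,P3]
t=32-39: P1@Q2 runs 7, rem=0, completes. Q0=[] Q1=[] Q2=[P3]
t=39-42: P3@Q2 runs 3, rem=0, completes. Q0=[] Q1=[] Q2=[]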